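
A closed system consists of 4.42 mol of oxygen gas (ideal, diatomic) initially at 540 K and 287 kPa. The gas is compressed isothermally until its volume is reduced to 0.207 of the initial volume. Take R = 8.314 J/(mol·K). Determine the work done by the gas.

-31300 J

V₁ = nRT₁/P₁ = 4.42×8.314×540/287 = 69.1 L.
Isothermal: T stays 540 K; PV = const ⇒ V₂ = 14.3 L, P₂ = 1390 kPa.
W = nRT ln(V₂/V₁) = 4.42×8.314×540×ln(0.207) = -31300 J.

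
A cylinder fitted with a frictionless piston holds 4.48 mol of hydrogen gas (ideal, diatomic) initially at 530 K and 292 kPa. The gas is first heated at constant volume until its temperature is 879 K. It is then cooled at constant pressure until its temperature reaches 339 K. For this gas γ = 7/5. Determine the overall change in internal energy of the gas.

-17800 J

V₁ = nRT₁/P₁ = 4.48×8.314×530/292 = 67.6 L.
Step 1 — Isochoric: V stays 67.6 L; P/T = const ⇒ T₂ = 879 K, P₂ = 484 kPa.
W = 0 (no volume change).
ΔU = nCvΔT = 4.48×20.8×(879−530) = 32500 J.
Q = ΔU = 32500 J.
State after step 1: P = 484 kPa, V = 67.6 L, T = 879 K.
Step 2 — Isobaric: P stays 484 kPa; V/T = const ⇒ T₂ = 339 K, V₂ = 26.1 L.
W = PΔV = 484×(26.1−67.6) kPa·L = -20100 J.
ΔU = nCvΔT = 4.48×20.8×(339−879) = -50300 J.
Q = ΔU + W = nCpΔT = -70400 J.
Net over both steps: W = -20100 J, Q = -37900 J, ΔU = -17800 J.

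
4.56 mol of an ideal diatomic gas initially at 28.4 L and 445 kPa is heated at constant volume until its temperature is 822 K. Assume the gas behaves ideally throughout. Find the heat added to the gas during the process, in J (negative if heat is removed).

46300 J

T₁ = P₁V₁/(nR) = 445×28.4/(4.56×8.314) = 333 K.
Isochoric: V stays 28.4 L; P/T = const ⇒ T₂ = 822 K, P₂ = 1100 kPa.
W = 0 (no volume change).
ΔU = nCvΔT = 4.56×20.8×(822−333) = 46300 J.
Q = ΔU = 46300 J.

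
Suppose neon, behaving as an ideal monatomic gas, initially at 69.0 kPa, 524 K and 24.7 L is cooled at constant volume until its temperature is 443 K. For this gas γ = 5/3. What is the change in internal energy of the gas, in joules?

-395 J

n = P₁V₁/(RT₁) = 69.0×24.7/(8.314×524) = 0.391 mol.
Isochoric: V stays 24.7 L; P/T = const ⇒ T₂ = 443 K, P₂ = 58.3 kPa.
For an ideal gas ΔU = nCvΔT with Cv = (3/2)R = 12.5 J/(mol·K).
ΔU = 0.391×12.5×(443−524) = -395 J.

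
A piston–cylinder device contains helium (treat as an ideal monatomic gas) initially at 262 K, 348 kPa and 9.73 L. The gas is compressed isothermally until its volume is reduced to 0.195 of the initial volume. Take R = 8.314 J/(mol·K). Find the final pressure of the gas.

1780 kPa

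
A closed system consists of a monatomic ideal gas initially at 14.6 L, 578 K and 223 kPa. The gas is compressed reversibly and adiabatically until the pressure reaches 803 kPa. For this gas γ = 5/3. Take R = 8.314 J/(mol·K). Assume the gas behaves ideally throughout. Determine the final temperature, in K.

965 K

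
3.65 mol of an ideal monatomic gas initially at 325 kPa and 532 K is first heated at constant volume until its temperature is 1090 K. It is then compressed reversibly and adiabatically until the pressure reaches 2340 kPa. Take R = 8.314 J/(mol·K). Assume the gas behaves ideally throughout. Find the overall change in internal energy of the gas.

57800 J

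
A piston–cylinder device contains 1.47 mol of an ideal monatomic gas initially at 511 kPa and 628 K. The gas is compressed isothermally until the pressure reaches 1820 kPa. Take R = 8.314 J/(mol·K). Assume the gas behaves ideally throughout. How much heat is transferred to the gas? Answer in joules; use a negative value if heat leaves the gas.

-9750 J

V₁ = nRT₁/P₁ = 1.47×8.314×628/511 = 15.0 L.
Isothermal: T stays 628 K; PV = const ⇒ V₂ = 4.22 L, P₂ = 1820 kPa.
ΔU = 0 (ideal gas, T constant).
W = nRT ln(V₂/V₁) = 1.47×8.314×628×ln(0.281) = -9750 J.
Q = ΔU + W = -9750 J.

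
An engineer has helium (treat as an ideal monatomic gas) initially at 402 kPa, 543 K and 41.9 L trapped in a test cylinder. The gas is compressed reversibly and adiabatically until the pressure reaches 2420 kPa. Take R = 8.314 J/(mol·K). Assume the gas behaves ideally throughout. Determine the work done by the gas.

-26500 J

n = P₁V₁/(RT₁) = 402×41.9/(8.314×543) = 3.73 mol.
Adiabatic: T₂/T₁ = (P₂/P₁)^((γ−1)/γ) ⇒ T₂ = 543×(6.02)^0.400 = 1110 K; V₂ = 14.3 L.
ΔU = nCvΔT = 3.73×12.5×(1110−543) = 26500 J.
Q = 0 for an adiabatic process, so W = −ΔU = -26500 J.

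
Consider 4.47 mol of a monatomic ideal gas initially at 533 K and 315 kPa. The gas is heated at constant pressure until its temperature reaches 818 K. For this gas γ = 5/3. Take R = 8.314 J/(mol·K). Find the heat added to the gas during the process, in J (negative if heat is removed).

26500 J

V₁ = nRT₁/P₁ = 4.47×8.314×533/315 = 62.9 L.
Isobaric: P stays 315 kPa; V/T = const ⇒ T₂ = 818 K, V₂ = 96.5 L.
W = PΔV = 315×(96.5−62.9) kPa·L = 10600 J.
ΔU = nCvΔT = 4.47×12.5×(818−533) = 15900 J.
Q = ΔU + W = nCpΔT = 26500 J.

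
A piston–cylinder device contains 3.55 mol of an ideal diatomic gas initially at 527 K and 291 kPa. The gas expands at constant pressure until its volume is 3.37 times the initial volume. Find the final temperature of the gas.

1780 K

V₁ = nRT₁/P₁ = 3.55×8.314×527/291 = 53.5 L.
Isobaric: P stays 291 kPa; V/T = const ⇒ T₂ = 1780 K, V₂ = 180 L.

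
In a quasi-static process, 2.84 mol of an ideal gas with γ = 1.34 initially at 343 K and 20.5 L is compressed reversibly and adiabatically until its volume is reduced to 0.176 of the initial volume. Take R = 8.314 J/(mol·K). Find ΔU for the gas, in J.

P₁ = nRT₁/V₁ = 2.84×8.314×343/20.5 = 395 kPa.
Adiabatic: TV^(γ−1) = const ⇒ T₂ = 343×(5.68)^0.340 = 619 K; PV^γ = const ⇒ P₂ = 4050 kPa.
For an ideal gas ΔU = nCvΔT with Cv = R/(γ−1) = 24.5 J/(mol·K).
ΔU = 2.84×24.5×(619−343) = 19200 J.

19200 J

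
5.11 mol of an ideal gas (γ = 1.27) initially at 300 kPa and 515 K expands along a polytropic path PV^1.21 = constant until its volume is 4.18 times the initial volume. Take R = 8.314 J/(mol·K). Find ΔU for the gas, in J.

-21000 J

V₁ = nRT₁/P₁ = 5.11×8.314×515/300 = 72.9 L.
Polytropic n=1.21: T₂ = T₁(V₁/V₂)^(n−1) = 515×(0.239)^0.21 = 381 K; P₂ = P₁(V₁/V₂)^n = 53.1 kPa.
For an ideal gas ΔU = nCvΔT with Cv = R/(γ−1) = 30.8 J/(mol·K).
ΔU = 5.11×30.8×(381−515) = -21000 J.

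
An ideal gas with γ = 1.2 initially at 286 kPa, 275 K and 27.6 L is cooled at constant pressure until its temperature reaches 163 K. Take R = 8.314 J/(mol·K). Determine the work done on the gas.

3210 J

n = P₁V₁/(RT₁) = 286×27.6/(8.314×275) = 3.45 mol.
Isobaric: P stays 286 kPa; V/T = const ⇒ T₂ = 163 K, V₂ = 16.4 L.
W = PΔV = 286×(16.4−27.6) kPa·L = -3210 J.
Work done on the gas = −W_by = 3210 J.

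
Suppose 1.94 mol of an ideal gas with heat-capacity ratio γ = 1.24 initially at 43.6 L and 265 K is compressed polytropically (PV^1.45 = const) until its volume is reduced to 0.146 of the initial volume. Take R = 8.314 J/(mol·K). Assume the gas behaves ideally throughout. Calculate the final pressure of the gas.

1600 kPa

P₁ = nRT₁/V₁ = 1.94×8.314×265/43.6 = 98.0 kPa.
Polytropic n=1.45: T₂ = T₁(V₁/V₂)^(n−1) = 265×(6.85)^0.45 = 630 K; P₂ = P₁(V₁/V₂)^n = 1600 kPa.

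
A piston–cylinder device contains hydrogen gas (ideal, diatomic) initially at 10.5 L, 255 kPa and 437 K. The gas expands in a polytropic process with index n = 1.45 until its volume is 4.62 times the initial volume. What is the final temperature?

219 K

Polytropic n=1.45: T₂ = T₁(V₁/V₂)^(n−1) = 437×(0.216)^0.45 = 219 K; P₂ = P₁(V₁/V₂)^n = 27.7 kPa.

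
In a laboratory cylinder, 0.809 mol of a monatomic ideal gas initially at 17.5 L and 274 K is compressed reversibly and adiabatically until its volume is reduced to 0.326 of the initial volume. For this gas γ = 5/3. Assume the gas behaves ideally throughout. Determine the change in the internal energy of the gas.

3070 J

P₁ = nRT₁/V₁ = 0.809×8.314×274/17.5 = 105 kPa.
Adiabatic: TV^(γ−1) = const ⇒ T₂ = 274×(3.07)^0.667 = 578 K; PV^γ = const ⇒ P₂ = 682 kPa.
For an ideal gas ΔU = nCvΔT with Cv = (3/2)R = 12.5 J/(mol·K).
ΔU = 0.809×12.5×(578−274) = 3070 J.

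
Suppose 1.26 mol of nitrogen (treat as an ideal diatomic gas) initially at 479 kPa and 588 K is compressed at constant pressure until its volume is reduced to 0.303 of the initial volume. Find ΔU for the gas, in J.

-10700 J

V₁ = nRT₁/P₁ = 1.26×8.314×588/479 = 12.9 L.
Isobaric: P stays 479 kPa; V/T = const ⇒ T₂ = 178 K, V₂ = 3.90 L.
For an ideal gas ΔU = nCvΔT with Cv = (5/2)R = 20.8 J/(mol·K).
ΔU = 1.26×20.8×(178−588) = -10700 J.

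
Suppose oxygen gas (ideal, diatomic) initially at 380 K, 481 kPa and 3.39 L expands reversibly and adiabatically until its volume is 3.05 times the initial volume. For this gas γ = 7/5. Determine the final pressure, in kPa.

Adiabatic: TV^(γ−1) = const ⇒ T₂ = 380×(0.328)^0.400 = 243 K; PV^γ = const ⇒ P₂ = 101 kPa.

101 kPa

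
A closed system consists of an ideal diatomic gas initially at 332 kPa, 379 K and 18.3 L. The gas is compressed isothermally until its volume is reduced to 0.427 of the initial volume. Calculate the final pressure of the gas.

778 kPa

Isothermal: T stays 379 K; PV = const ⇒ V₂ = 7.81 L, P₂ = 778 kPa.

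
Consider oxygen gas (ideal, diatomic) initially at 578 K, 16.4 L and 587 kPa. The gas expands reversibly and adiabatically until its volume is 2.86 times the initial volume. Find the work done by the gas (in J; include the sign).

8260 J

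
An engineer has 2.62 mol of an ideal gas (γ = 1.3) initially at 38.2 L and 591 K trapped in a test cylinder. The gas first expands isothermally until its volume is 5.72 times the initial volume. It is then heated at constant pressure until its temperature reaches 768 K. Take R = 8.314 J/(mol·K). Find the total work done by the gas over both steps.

26300 J

P₁ = nRT₁/V₁ = 2.62×8.314×591/38.2 = 337 kPa.
Step 1 — Isothermal: T stays 591 K; PV = const ⇒ V₂ = 219 L, P₂ = 58.9 kPa.
ΔU = 0 (ideal gas, T constant).
W = nRT ln(V₂/V₁) = 2.62×8.314×591×ln(5.72) = 22500 J.
Q = ΔU + W = 22500 J.
State after step 1: P = 58.9 kPa, V = 219 L, T = 591 K.
Step 2 — Isobaric: P stays 58.9 kPa; V/T = const ⇒ T₂ = 768 K, V₂ = 284 L.
W = PΔV = 58.9×(284−219) kPa·L = 3860 J.
ΔU = nCvΔT = 2.62×27.7×(768−591) = 12900 J.
Q = ΔU + W = nCpΔT = 16700 J.
Net over both steps: W = 26300 J, Q = 39200 J, ΔU = 12900 J.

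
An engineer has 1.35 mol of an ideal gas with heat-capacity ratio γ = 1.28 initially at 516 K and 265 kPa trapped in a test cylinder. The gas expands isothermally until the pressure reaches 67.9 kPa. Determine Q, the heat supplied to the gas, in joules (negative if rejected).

7890 J

V₁ = nRT₁/P₁ = 1.35×8.314×516/265 = 21.9 L.
Isothermal: T stays 516 K; PV = const ⇒ V₂ = 85.3 L, P₂ = 67.9 kPa.
ΔU = 0 (ideal gas, T constant).
W = nRT ln(V₂/V₁) = 1.35×8.314×516×ln(3.90) = 7890 J.
Q = ΔU + W = 7890 J.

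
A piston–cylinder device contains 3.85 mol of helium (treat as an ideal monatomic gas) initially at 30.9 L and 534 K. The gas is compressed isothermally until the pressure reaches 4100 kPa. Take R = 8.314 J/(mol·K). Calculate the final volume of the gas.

P₁ = nRT₁/V₁ = 3.85×8.314×534/30.9 = 553 kPa.
Isothermal: T stays 534 K; PV = const ⇒ V₂ = 4.17 L, P₂ = 4100 kPa.

4.17 L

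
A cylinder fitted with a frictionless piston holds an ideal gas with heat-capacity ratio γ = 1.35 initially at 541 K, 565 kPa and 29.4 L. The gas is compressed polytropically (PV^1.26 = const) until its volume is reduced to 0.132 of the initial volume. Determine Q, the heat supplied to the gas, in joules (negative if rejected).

-11400 J

n = P₁V₁/(RT₁) = 565×29.4/(8.314×541) = 3.69 mol.
Polytropic n=1.26: T₂ = T₁(V₁/V₂)^(n−1) = 541×(7.58)^0.26 = 916 K; P₂ = P₁(V₁/V₂)^n = 7250 kPa.
W = (P₁V₁−P₂V₂)/(n−1) = (565×29.4−7250×3.88)/0.26 = -44300 J.
ΔU = nCvΔT = 3.69×23.8×(916−541) = 32900 J.
Q = ΔU + W = -11400 J.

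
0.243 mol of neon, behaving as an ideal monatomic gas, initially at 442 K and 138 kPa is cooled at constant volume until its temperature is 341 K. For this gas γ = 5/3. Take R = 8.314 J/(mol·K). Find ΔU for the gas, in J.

V₁ = nRT₁/P₁ = 0.243×8.314×442/138 = 6.47 L.
Isochoric: V stays 6.47 L; P/T = const ⇒ T₂ = 341 K, P₂ = 106 kPa.
For an ideal gas ΔU = nCvΔT with Cv = (3/2)R = 12.5 J/(mol·K).
ΔU = 0.243×12.5×(341−442) = -306 J.

-306 J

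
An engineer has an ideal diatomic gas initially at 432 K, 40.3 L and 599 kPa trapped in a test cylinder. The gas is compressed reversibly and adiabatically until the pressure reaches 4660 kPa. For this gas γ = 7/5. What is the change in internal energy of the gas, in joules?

n = P₁V₁/(RT₁) = 599×40.3/(8.314×432) = 6.72 mol.
Adiabatic: T₂/T₁ = (P₂/P₁)^((γ−1)/γ) ⇒ T₂ = 432×(7.78)^0.286 = 776 K; V₂ = 9.31 L.
For an ideal gas ΔU = nCvΔT with Cv = (5/2)R = 20.8 J/(mol·K).
ΔU = 6.72×20.8×(776−432) = 48100 J.

48100 J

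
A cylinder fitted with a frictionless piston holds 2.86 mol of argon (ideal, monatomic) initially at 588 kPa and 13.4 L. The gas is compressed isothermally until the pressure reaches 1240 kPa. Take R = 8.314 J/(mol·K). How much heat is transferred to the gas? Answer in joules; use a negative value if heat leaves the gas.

T₁ = P₁V₁/(nR) = 588×13.4/(2.86×8.314) = 331 K.
Isothermal: T stays 331 K; PV = const ⇒ V₂ = 6.35 L, P₂ = 1240 kPa.
ΔU = 0 (ideal gas, T constant).
W = nRT ln(V₂/V₁) = 2.86×8.314×331×ln(0.474) = -5880 J.
Q = ΔU + W = -5880 J.

-5880 J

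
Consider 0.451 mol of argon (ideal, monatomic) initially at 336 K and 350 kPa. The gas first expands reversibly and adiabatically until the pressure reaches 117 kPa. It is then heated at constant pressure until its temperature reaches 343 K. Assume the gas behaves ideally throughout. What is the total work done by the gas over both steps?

V₁ = nRT₁/P₁ = 0.451×8.314×336/350 = 3.60 L.
Step 1 — Adiabatic: T₂/T₁ = (P₂/P₁)^((γ−1)/γ) ⇒ T₂ = 336×(0.334)^0.400 = 217 K; V₂ = 6.95 L.
ΔU = nCvΔT = 0.451×12.5×(217−336) = -671 J.
Q = 0 for an adiabatic process, so W = −ΔU = 671 J.
State after step 1: P = 117 kPa, V = 6.95 L, T = 217 K.
Step 2 — Isobaric: P stays 117 kPa; V/T = const ⇒ T₂ = 343 K, V₂ = 11.0 L.
W = PΔV = 117×(11.0−6.95) kPa·L = 473 J.
ΔU = nCvΔT = 0.451×12.5×(343−217) = 710 J.
Q = ΔU + W = nCpΔT = 1180 J.
Net over both steps: W = 1140 J, Q = 1180 J, ΔU = 39.4 J.

1140 J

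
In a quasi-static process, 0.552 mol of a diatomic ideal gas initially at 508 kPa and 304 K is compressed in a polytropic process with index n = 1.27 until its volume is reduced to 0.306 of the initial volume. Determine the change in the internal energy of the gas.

1310 J

V₁ = nRT₁/P₁ = 0.552×8.314×304/508 = 2.75 L.
Polytropic n=1.27: T₂ = T₁(V₁/V₂)^(n−1) = 304×(3.27)^0.27 = 419 K; P₂ = P₁(V₁/V₂)^n = 2290 kPa.
For an ideal gas ΔU = nCvΔT with Cv = (5/2)R = 20.8 J/(mol·K).
ΔU = 0.552×20.8×(419−304) = 1310 J.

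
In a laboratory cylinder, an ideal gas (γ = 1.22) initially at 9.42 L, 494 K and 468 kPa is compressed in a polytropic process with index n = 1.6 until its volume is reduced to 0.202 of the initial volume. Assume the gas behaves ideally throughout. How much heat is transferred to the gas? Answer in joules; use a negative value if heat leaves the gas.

20400 J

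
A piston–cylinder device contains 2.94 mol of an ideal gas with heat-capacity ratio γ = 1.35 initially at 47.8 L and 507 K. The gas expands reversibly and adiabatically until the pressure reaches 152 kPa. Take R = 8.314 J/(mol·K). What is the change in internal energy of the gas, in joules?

-4580 J

P₁ = nRT₁/V₁ = 2.94×8.314×507/47.8 = 259 kPa.
Adiabatic: T₂/T₁ = (P₂/P₁)^((γ−1)/γ) ⇒ T₂ = 507×(0.586)^0.259 = 441 K; V₂ = 71.0 L.
For an ideal gas ΔU = nCvΔT with Cv = R/(γ−1) = 23.8 J/(mol·K).
ΔU = 2.94×23.8×(441−507) = -4580 J.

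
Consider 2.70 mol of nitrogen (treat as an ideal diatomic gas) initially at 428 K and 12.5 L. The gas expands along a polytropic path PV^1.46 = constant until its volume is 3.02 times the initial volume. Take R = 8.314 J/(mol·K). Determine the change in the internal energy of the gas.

-9570 J

P₁ = nRT₁/V₁ = 2.70×8.314×428/12.5 = 769 kPa.
Polytropic n=1.46: T₂ = T₁(V₁/V₂)^(n−1) = 428×(0.331)^0.46 = 257 K; P₂ = P₁(V₁/V₂)^n = 153 kPa.
For an ideal gas ΔU = nCvΔT with Cv = (5/2)R = 20.8 J/(mol·K).
ΔU = 2.70×20.8×(257−428) = -9570 J.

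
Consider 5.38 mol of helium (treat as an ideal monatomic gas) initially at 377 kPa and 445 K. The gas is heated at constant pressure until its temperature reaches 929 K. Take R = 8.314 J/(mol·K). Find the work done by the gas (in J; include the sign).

V₁ = nRT₁/P₁ = 5.38×8.314×445/377 = 52.8 L.
Isobaric: P stays 377 kPa; V/T = const ⇒ T₂ = 929 K, V₂ = 110 L.
W = PΔV = 377×(110−52.8) kPa·L = 21600 J.

21600 J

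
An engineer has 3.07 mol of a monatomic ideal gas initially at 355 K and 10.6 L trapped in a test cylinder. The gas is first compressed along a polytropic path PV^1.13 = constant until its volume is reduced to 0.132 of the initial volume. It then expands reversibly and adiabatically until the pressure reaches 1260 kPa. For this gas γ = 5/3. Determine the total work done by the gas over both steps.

-11600 J

P₁ = nRT₁/V₁ = 3.07×8.314×355/10.6 = 855 kPa.
Step 1 — Polytropic n=1.13: T₂ = T₁(V₁/V₂)^(n−1) = 355×(7.58)^0.13 = 462 K; P₂ = P₁(V₁/V₂)^n = 8430 kPa.
W = (P₁V₁−P₂V₂)/(n−1) = (855×10.6−8430×1.40)/0.13 = -21000 J.
ΔU = nCvΔT = 3.07×12.5×(462−355) = 4090 J.
Q = ΔU + W = -16900 J.
State after step 1: P = 8430 kPa, V = 1.40 L, T = 462 K.
Step 2 — Adiabatic: T₂/T₁ = (P₂/P₁)^((γ−1)/γ) ⇒ T₂ = 462×(0.150)^0.400 = 216 K; V₂ = 4.38 L.
ΔU = nCvΔT = 3.07×12.5×(216−462) = -9410 J.
Q = 0 for an adiabatic process, so W = −ΔU = 9410 J.
Net over both steps: W = -11600 J, Q = -16900 J, ΔU = -5320 J.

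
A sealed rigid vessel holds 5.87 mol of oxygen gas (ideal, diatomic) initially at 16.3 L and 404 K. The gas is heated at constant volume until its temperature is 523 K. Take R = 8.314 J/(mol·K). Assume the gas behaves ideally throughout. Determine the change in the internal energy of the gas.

P₁ = nRT₁/V₁ = 5.87×8.314×404/16.3 = 1210 kPa.
Isochoric: V stays 16.3 L; P/T = const ⇒ T₂ = 523 K, P₂ = 1570 kPa.
For an ideal gas ΔU = nCvΔT with Cv = (5/2)R = 20.8 J/(mol·K).
ΔU = 5.87×20.8×(523−404) = 14500 J.

14500 J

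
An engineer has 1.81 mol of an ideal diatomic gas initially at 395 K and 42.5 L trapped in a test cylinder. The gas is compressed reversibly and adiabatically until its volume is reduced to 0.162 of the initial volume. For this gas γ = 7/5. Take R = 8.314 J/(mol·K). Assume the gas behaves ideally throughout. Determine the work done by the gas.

P₁ = nRT₁/V₁ = 1.81×8.314×395/42.5 = 140 kPa.
Adiabatic: TV^(γ−1) = const ⇒ T₂ = 395×(6.17)^0.400 = 818 K; PV^γ = const ⇒ P₂ = 1790 kPa.
ΔU = nCvΔT = 1.81×20.8×(818−395) = 15900 J.
Q = 0 for an adiabatic process, so W = −ΔU = -15900 J.

-15900 J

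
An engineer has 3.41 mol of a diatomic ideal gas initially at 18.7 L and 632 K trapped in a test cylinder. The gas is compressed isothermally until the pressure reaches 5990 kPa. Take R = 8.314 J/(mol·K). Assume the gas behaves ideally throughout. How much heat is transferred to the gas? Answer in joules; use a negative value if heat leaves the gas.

-32800 J

P₁ = nRT₁/V₁ = 3.41×8.314×632/18.7 = 958 kPa.
Isothermal: T stays 632 K; PV = const ⇒ V₂ = 2.99 L, P₂ = 5990 kPa.
ΔU = 0 (ideal gas, T constant).
W = nRT ln(V₂/V₁) = 3.41×8.314×632×ln(0.160) = -32800 J.
Q = ΔU + W = -32800 J.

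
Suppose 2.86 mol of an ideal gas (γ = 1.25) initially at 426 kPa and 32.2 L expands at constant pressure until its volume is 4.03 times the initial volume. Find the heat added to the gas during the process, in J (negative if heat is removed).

208000 J

T₁ = P₁V₁/(nR) = 426×32.2/(2.86×8.314) = 577 K.
Isobaric: P stays 426 kPa; V/T = const ⇒ T₂ = 2320 K, V₂ = 130 L.
W = PΔV = 426×(130−32.2) kPa·L = 41600 J.
ΔU = nCvΔT = 2.86×33.3×(2320−577) = 166000 J.
Q = ΔU + W = nCpΔT = 208000 J.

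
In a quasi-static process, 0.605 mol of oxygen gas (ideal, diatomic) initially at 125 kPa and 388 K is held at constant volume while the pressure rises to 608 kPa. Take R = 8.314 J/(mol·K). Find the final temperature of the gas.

1890 K

V₁ = nRT₁/P₁ = 0.605×8.314×388/125 = 15.6 L.
Isochoric: V stays 15.6 L; P/T = const ⇒ T₂ = 1890 K, P₂ = 608 kPa.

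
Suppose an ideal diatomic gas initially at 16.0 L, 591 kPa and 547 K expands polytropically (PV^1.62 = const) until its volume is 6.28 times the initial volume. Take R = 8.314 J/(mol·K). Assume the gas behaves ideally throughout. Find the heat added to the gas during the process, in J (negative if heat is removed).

n = P₁V₁/(RT₁) = 591×16.0/(8.314×547) = 2.08 mol.
Polytropic n=1.62: T₂ = T₁(V₁/V₂)^(n−1) = 547×(0.159)^0.62 = 175 K; P₂ = P₁(V₁/V₂)^n = 30.1 kPa.
W = (P₁V₁−P₂V₂)/(n−1) = (591×16.0−30.1×100)/0.62 = 10400 J.
ΔU = nCvΔT = 2.08×20.8×(175−547) = -16100 J.
Q = ΔU + W = -5700 J.

-5700 J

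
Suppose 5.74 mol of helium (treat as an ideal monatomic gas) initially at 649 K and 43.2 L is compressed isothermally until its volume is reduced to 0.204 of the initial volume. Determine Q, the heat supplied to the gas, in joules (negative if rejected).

-49200 J

P₁ = nRT₁/V₁ = 5.74×8.314×649/43.2 = 717 kPa.
Isothermal: T stays 649 K; PV = const ⇒ V₂ = 8.81 L, P₂ = 3510 kPa.
ΔU = 0 (ideal gas, T constant).
W = nRT ln(V₂/V₁) = 5.74×8.314×649×ln(0.204) = -49200 J.
Q = ΔU + W = -49200 J.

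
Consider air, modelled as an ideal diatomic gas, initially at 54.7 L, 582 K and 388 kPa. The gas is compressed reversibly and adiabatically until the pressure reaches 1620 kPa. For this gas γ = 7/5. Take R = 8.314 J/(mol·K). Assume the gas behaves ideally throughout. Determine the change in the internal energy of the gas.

n = P₁V₁/(RT₁) = 388×54.7/(8.314×582) = 4.39 mol.
Adiabatic: T₂/T₁ = (P₂/P₁)^((γ−1)/γ) ⇒ T₂ = 582×(4.18)^0.286 = 876 K; V₂ = 19.7 L.
For an ideal gas ΔU = nCvΔT with Cv = (5/2)R = 20.8 J/(mol·K).
ΔU = 4.39×20.8×(876−582) = 26800 J.

26800 J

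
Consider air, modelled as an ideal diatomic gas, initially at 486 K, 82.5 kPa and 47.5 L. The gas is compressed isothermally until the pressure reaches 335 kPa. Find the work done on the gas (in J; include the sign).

n = P₁V₁/(RT₁) = 82.5×47.5/(8.314×486) = 0.970 mol.
Isothermal: T stays 486 K; PV = const ⇒ V₂ = 11.7 L, P₂ = 335 kPa.
W = nRT ln(V₂/V₁) = 0.970×8.314×486×ln(0.246) = -5490 J.
Work done on the gas = −W_by = 5490 J.

5490 J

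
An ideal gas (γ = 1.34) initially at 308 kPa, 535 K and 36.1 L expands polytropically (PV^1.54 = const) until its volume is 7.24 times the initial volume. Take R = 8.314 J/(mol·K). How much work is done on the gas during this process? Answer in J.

n = P₁V₁/(RT₁) = 308×36.1/(8.314×535) = 2.50 mol.
Polytropic n=1.54: T₂ = T₁(V₁/V₂)^(n−1) = 535×(0.138)^0.54 = 184 K; P₂ = P₁(V₁/V₂)^n = 14.6 kPa.
W = (P₁V₁−P₂V₂)/(n−1) = (308×36.1−14.6×261)/0.54 = 13500 J.
Work done on the gas = −W_by = -13500 J.

-13500 J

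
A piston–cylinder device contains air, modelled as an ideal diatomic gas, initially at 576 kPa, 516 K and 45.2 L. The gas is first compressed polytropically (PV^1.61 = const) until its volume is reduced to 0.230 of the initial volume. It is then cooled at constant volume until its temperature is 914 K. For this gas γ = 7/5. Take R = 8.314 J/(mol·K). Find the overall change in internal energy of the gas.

50200 J

n = P₁V₁/(RT₁) = 576×45.2/(8.314×516) = 6.07 mol.
Step 1 — Polytropic n=1.61: T₂ = T₁(V₁/V₂)^(n−1) = 516×(4.35)^0.61 = 1260 K; P₂ = P₁(V₁/V₂)^n = 6140 kPa.
W = (P₁V₁−P₂V₂)/(n−1) = (576×45.2−6140×10.4)/0.61 = -61900 J.
ΔU = nCvΔT = 6.07×20.8×(1260−516) = 94400 J.
Q = ΔU + W = 32500 J.
State after step 1: P = 6140 kPa, V = 10.4 L, T = 1260 K.
Step 2 — Isochoric: V stays 10.4 L; P/T = const ⇒ T₂ = 914 K, P₂ = 4440 kPa.
W = 0 (no volume change).
ΔU = nCvΔT = 6.07×20.8×(914−1260) = -44200 J.
Q = ΔU = -44200 J.
Net over both steps: W = -61900 J, Q = -11700 J, ΔU = 50200 J.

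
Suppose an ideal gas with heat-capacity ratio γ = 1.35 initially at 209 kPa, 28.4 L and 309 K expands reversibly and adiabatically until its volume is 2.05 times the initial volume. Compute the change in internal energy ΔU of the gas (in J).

n = P₁V₁/(RT₁) = 209×28.4/(8.314×309) = 2.31 mol.
Adiabatic: TV^(γ−1) = const ⇒ T₂ = 309×(0.488)^0.350 = 240 K; PV^γ = const ⇒ P₂ = 79.3 kPa.
For an ideal gas ΔU = nCvΔT with Cv = R/(γ−1) = 23.8 J/(mol·K).
ΔU = 2.31×23.8×(240−309) = -3770 J.

-3770 J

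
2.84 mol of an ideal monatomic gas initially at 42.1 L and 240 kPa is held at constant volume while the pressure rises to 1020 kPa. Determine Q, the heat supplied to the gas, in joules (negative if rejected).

T₁ = P₁V₁/(nR) = 240×42.1/(2.84×8.314) = 428 K.
Isochoric: V stays 42.1 L; P/T = const ⇒ T₂ = 1820 K, P₂ = 1020 kPa.
W = 0 (no volume change).
ΔU = nCvΔT = 2.84×12.5×(1820−428) = 49300 J.
Q = ΔU = 49300 J.

49300 J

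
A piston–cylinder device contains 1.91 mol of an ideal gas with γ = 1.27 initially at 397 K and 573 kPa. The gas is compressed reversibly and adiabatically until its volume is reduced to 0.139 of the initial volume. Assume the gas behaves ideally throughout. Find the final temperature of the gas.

676 K

V₁ = nRT₁/P₁ = 1.91×8.314×397/573 = 11.0 L.
Adiabatic: TV^(γ−1) = const ⇒ T₂ = 397×(7.19)^0.270 = 676 K; PV^γ = const ⇒ P₂ = 7020 kPa.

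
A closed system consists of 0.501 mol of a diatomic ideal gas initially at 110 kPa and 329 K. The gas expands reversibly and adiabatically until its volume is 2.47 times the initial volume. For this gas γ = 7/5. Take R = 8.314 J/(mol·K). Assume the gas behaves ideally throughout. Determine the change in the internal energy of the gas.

-1040 J

V₁ = nRT₁/P₁ = 0.501×8.314×329/110 = 12.5 L.
Adiabatic: TV^(γ−1) = const ⇒ T₂ = 329×(0.405)^0.400 = 229 K; PV^γ = const ⇒ P₂ = 31.0 kPa.
For an ideal gas ΔU = nCvΔT with Cv = (5/2)R = 20.8 J/(mol·K).
ΔU = 0.501×20.8×(229−329) = -1040 J.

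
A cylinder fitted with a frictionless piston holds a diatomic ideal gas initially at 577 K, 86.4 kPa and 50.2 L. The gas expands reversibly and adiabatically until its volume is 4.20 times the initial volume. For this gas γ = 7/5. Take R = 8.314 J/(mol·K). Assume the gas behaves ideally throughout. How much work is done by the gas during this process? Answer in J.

n = P₁V₁/(RT₁) = 86.4×50.2/(8.314×577) = 0.904 mol.
Adiabatic: TV^(γ−1) = const ⇒ T₂ = 577×(0.238)^0.400 = 325 K; PV^γ = const ⇒ P₂ = 11.6 kPa.
ΔU = nCvΔT = 0.904×20.8×(325−577) = -4740 J.
Q = 0 for an adiabatic process, so W = −ΔU = 4740 J.

4740 J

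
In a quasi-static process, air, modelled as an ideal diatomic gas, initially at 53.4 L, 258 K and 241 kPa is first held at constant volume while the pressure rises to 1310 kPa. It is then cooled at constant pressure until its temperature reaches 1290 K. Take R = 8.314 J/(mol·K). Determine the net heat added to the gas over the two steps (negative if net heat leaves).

n = P₁V₁/(RT₁) = 241×53.4/(8.314×258) = 6.00 mol.
Step 1 — Isochoric: V stays 53.4 L; P/T = const ⇒ T₂ = 1400 K, P₂ = 1310 kPa.
W = 0 (no volume change).
ΔU = nCvΔT = 6.00×20.8×(1400−258) = 143000 J.
Q = ΔU = 143000 J.
State after step 1: P = 1310 kPa, V = 53.4 L, T = 1400 K.
Step 2 — Isobaric: P stays 1310 kPa; V/T = const ⇒ T₂ = 1290 K, V₂ = 49.1 L.
W = PΔV = 1310×(49.1−53.4) kPa·L = -5610 J.
ΔU = nCvΔT = 6.00×20.8×(1290−1400) = -14000 J.
Q = ΔU + W = nCpΔT = -19600 J.
Net over both steps: W = -5610 J, Q = 123000 J, ΔU = 129000 J.

123000 J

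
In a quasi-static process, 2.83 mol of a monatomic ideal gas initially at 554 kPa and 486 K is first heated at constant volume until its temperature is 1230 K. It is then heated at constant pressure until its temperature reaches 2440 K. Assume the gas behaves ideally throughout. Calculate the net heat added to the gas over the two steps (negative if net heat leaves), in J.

97400 J

V₁ = nRT₁/P₁ = 2.83×8.314×486/554 = 20.6 L.
Step 1 — Isochoric: V stays 20.6 L; P/T = const ⇒ T₂ = 1230 K, P₂ = 1400 kPa.
W = 0 (no volume change).
ΔU = nCvΔT = 2.83×12.5×(1230−486) = 26300 J.
Q = ΔU = 26300 J.
State after step 1: P = 1400 kPa, V = 20.6 L, T = 1230 K.
Step 2 — Isobaric: P stays 1400 kPa; V/T = const ⇒ T₂ = 2440 K, V₂ = 40.9 L.
W = PΔV = 1400×(40.9−20.6) kPa·L = 28500 J.
ΔU = nCvΔT = 2.83×12.5×(2440−1230) = 42700 J.
Q = ΔU + W = nCpΔT = 71200 J.
Net over both steps: W = 28500 J, Q = 97400 J, ΔU = 69000 J.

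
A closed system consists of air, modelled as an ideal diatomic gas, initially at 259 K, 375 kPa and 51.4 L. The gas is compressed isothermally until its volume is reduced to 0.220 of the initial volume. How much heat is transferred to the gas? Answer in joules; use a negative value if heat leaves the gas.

-29200 J

n = P₁V₁/(RT₁) = 375×51.4/(8.314×259) = 8.95 mol.
Isothermal: T stays 259 K; PV = const ⇒ V₂ = 11.3 L, P₂ = 1700 kPa.
ΔU = 0 (ideal gas, T constant).
W = nRT ln(V₂/V₁) = 8.95×8.314×259×ln(0.220) = -29200 J.
Q = ΔU + W = -29200 J.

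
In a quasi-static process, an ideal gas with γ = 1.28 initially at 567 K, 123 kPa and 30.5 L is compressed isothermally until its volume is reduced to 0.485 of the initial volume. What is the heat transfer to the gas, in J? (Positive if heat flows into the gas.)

n = P₁V₁/(RT₁) = 123×30.5/(8.314×567) = 0.796 mol.
Isothermal: T stays 567 K; PV = const ⇒ V₂ = 14.8 L, P₂ = 254 kPa.
ΔU = 0 (ideal gas, T constant).
W = nRT ln(V₂/V₁) = 0.796×8.314×567×ln(0.485) = -2710 J.
Q = ΔU + W = -2710 J.

-2710 J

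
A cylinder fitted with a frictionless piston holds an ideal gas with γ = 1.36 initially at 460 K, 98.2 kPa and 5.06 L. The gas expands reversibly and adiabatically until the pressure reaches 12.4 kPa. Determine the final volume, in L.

Adiabatic: T₂/T₁ = (P₂/P₁)^((γ−1)/γ) ⇒ T₂ = 460×(0.126)^0.265 = 266 K; V₂ = 23.2 L.

23.2 L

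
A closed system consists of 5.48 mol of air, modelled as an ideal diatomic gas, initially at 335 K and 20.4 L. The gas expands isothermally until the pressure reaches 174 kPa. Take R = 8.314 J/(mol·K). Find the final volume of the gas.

87.7 L

P₁ = nRT₁/V₁ = 5.48×8.314×335/20.4 = 748 kPa.
Isothermal: T stays 335 K; PV = const ⇒ V₂ = 87.7 L, P₂ = 174 kPa.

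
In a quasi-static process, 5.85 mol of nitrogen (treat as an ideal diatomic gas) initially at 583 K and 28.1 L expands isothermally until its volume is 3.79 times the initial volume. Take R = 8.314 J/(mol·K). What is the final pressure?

P₁ = nRT₁/V₁ = 5.85×8.314×583/28.1 = 1010 kPa.
Isothermal: T stays 583 K; PV = const ⇒ V₂ = 106 L, P₂ = 266 kPa.

266 kPa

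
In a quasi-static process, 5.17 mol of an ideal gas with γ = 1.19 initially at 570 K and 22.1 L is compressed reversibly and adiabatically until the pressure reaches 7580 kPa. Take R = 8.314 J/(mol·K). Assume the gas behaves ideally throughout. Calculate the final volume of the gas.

P₁ = nRT₁/V₁ = 5.17×8.314×570/22.1 = 1110 kPa.
Adiabatic: T₂/T₁ = (P₂/P₁)^((γ−1)/γ) ⇒ T₂ = 570×(6.84)^0.160 = 775 K; V₂ = 4.39 L.

4.39 L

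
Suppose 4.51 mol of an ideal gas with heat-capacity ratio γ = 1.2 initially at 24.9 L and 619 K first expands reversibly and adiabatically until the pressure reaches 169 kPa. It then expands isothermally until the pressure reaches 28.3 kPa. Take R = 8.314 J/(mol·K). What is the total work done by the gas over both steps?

P₁ = nRT₁/V₁ = 4.51×8.314×619/24.9 = 932 kPa.
Step 1 — Adiabatic: T₂/T₁ = (P₂/P₁)^((γ−1)/γ) ⇒ T₂ = 619×(0.181)^0.167 = 466 K; V₂ = 103 L.
ΔU = nCvΔT = 4.51×41.6×(466−619) = -28700 J.
Q = 0 for an adiabatic process, so W = −ΔU = 28700 J.
State after step 1: P = 169 kPa, V = 103 L, T = 466 K.
Step 2 — Isothermal: T stays 466 K; PV = const ⇒ V₂ = 617 L, P₂ = 28.3 kPa.
ΔU = 0 (ideal gas, T constant).
W = nRT ln(V₂/V₁) = 4.51×8.314×466×ln(5.97) = 31200 J.
Q = ΔU + W = 31200 J.
Net over both steps: W = 59900 J, Q = 31200 J, ΔU = -28700 J.

59900 J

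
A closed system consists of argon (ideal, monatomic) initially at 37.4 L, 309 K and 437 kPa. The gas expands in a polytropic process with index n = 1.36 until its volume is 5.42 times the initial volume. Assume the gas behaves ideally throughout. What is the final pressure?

Polytropic n=1.36: T₂ = T₁(V₁/V₂)^(n−1) = 309×(0.185)^0.36 = 168 K; P₂ = P₁(V₁/V₂)^n = 43.9 kPa.

43.9 kPa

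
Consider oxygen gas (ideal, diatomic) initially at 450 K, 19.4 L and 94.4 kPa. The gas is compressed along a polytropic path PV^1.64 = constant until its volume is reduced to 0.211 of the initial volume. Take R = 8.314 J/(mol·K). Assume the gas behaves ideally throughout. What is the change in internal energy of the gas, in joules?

n = P₁V₁/(RT₁) = 94.4×19.4/(8.314×450) = 0.489 mol.
Polytropic n=1.64: T₂ = T₁(V₁/V₂)^(n−1) = 450×(4.74)^0.64 = 1220 K; P₂ = P₁(V₁/V₂)^n = 1210 kPa.
For an ideal gas ΔU = nCvΔT with Cv = (5/2)R = 20.8 J/(mol·K).
ΔU = 0.489×20.8×(1220−450) = 7810 J.

7810 J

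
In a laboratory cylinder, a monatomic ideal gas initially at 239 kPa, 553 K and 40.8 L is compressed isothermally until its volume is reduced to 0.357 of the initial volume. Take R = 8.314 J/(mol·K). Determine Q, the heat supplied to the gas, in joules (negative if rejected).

n = P₁V₁/(RT₁) = 239×40.8/(8.314×553) = 2.12 mol.
Isothermal: T stays 553 K; PV = const ⇒ V₂ = 14.6 L, P₂ = 669 kPa.
ΔU = 0 (ideal gas, T constant).
W = nRT ln(V₂/V₁) = 2.12×8.314×553×ln(0.357) = -10000 J.
Q = ΔU + W = -10000 J.

-10000 J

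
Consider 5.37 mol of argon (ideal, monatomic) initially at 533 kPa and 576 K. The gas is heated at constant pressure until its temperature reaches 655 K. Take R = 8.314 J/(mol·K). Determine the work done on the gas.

V₁ = nRT₁/P₁ = 5.37×8.314×576/533 = 48.2 L.
Isobaric: P stays 533 kPa; V/T = const ⇒ T₂ = 655 K, V₂ = 54.9 L.
W = PΔV = 533×(54.9−48.2) kPa·L = 3530 J.
Work done on the gas = −W_by = -3530 J.

-3530 J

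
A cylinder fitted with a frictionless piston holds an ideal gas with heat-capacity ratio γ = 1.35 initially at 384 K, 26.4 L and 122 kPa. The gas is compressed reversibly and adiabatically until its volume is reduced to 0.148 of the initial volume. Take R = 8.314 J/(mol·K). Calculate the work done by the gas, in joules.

-8760 J

n = P₁V₁/(RT₁) = 122×26.4/(8.314×384) = 1.01 mol.
Adiabatic: TV^(γ−1) = const ⇒ T₂ = 384×(6.76)^0.350 = 749 K; PV^γ = const ⇒ P₂ = 1610 kPa.
ΔU = nCvΔT = 1.01×23.8×(749−384) = 8760 J.
Q = 0 for an adiabatic process, so W = −ΔU = -8760 J.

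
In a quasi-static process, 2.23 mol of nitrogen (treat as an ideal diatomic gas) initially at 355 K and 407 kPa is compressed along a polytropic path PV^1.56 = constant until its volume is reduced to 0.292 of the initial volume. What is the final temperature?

707 K

V₁ = nRT₁/P₁ = 2.23×8.314×355/407 = 16.2 L.
Polytropic n=1.56: T₂ = T₁(V₁/V₂)^(n−1) = 355×(3.42)^0.56 = 707 K; P₂ = P₁(V₁/V₂)^n = 2780 kPa.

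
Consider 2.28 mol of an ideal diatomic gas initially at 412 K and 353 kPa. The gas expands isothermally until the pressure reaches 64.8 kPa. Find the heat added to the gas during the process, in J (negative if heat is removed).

13200 J

V₁ = nRT₁/P₁ = 2.28×8.314×412/353 = 22.1 L.
Isothermal: T stays 412 K; PV = const ⇒ V₂ = 121 L, P₂ = 64.8 kPa.
ΔU = 0 (ideal gas, T constant).
W = nRT ln(V₂/V₁) = 2.28×8.314×412×ln(5.45) = 13200 J.
Q = ΔU + W = 13200 J.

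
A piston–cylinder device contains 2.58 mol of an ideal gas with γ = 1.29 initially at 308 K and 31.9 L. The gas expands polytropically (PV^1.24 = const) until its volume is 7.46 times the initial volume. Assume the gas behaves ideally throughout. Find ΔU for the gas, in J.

P₁ = nRT₁/V₁ = 2.58×8.314×308/31.9 = 207 kPa.
Polytropic n=1.24: T₂ = T₁(V₁/V₂)^(n−1) = 308×(0.134)^0.24 = 190 K; P₂ = P₁(V₁/V₂)^n = 17.1 kPa.
For an ideal gas ΔU = nCvΔT with Cv = R/(γ−1) = 28.7 J/(mol·K).
ΔU = 2.58×28.7×(190−308) = -8720 J.

-8720 J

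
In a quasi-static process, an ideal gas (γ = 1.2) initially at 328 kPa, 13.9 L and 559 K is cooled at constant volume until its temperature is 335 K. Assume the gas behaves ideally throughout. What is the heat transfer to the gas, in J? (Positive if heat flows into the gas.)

-9130 J

n = P₁V₁/(RT₁) = 328×13.9/(8.314×559) = 0.981 mol.
Isochoric: V stays 13.9 L; P/T = const ⇒ T₂ = 335 K, P₂ = 197 kPa.
W = 0 (no volume change).
ΔU = nCvΔT = 0.981×41.6×(335−559) = -9130 J.
Q = ΔU = -9130 J.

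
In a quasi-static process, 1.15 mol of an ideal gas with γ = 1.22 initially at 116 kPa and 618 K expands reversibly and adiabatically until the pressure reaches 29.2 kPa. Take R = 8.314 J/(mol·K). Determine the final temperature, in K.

V₁ = nRT₁/P₁ = 1.15×8.314×618/116 = 50.9 L.
Adiabatic: T₂/T₁ = (P₂/P₁)^((γ−1)/γ) ⇒ T₂ = 618×(0.252)^0.180 = 482 K; V₂ = 158 L.

482 K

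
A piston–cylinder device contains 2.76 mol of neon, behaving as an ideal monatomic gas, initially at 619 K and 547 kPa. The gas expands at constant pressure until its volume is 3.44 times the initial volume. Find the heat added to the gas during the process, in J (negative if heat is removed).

V₁ = nRT₁/P₁ = 2.76×8.314×619/547 = 26.0 L.
Isobaric: P stays 547 kPa; V/T = const ⇒ T₂ = 2130 K, V₂ = 89.3 L.
W = PΔV = 547×(89.3−26.0) kPa·L = 34700 J.
ΔU = nCvΔT = 2.76×12.5×(2130−619) = 52000 J.
Q = ΔU + W = nCpΔT = 86600 J.

86600 J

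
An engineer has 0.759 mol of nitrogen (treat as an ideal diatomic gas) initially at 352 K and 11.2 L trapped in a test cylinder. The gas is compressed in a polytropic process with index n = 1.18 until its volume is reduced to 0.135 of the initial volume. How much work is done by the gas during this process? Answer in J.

P₁ = nRT₁/V₁ = 0.759×8.314×352/11.2 = 198 kPa.
Polytropic n=1.18: T₂ = T₁(V₁/V₂)^(n−1) = 352×(7.41)^0.18 = 505 K; P₂ = P₁(V₁/V₂)^n = 2110 kPa.
W = (P₁V₁−P₂V₂)/(n−1) = (198×11.2−2110×1.51)/0.18 = -5360 J.

-5360 J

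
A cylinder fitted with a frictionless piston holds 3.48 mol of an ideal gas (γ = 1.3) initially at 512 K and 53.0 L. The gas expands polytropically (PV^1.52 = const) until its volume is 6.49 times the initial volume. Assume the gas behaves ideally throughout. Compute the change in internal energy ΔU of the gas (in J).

P₁ = nRT₁/V₁ = 3.48×8.314×512/53.0 = 280 kPa.
Polytropic n=1.52: T₂ = T₁(V₁/V₂)^(n−1) = 512×(0.154)^0.52 = 194 K; P₂ = P₁(V₁/V₂)^n = 16.3 kPa.
For an ideal gas ΔU = nCvΔT with Cv = R/(γ−1) = 27.7 J/(mol·K).
ΔU = 3.48×27.7×(194−512) = -30700 J.

-30700 J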